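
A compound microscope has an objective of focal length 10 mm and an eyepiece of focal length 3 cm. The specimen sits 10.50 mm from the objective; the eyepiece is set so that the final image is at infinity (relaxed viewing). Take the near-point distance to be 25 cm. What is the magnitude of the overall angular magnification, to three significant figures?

Convert to cm: f_obj = 10 mm = 1 cm; d_o = 10.50 mm = 1.05 cm.
Objective: 1/d_i = 1/f_obj - 1/d_o = 1/1 - 1/1.05 = 0.04762 cm^-1, so d_i = 21.000 cm.
m_obj = -d_i/d_o = -21.000/1.05 = -20.000.
Eyepiece angular magnification (image at infinity): M_eye = D/f_e = 25/3 = 8.333.
Overall M = m_obj x M_eye = (-20.000)(8.333) = -166.67.
|M| = 166.67.

167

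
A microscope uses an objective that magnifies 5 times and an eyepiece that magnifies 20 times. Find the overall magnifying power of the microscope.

100

The overall magnification of a compound microscope is the product of the objective and eyepiece magnifications:
M = M_obj x M_eye = 5 x 20 = 100.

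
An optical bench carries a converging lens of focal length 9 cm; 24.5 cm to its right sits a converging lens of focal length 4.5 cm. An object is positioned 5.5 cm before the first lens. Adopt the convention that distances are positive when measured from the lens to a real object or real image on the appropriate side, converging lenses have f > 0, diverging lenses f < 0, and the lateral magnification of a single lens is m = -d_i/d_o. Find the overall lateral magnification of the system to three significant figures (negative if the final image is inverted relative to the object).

-0.339

First lens: d_i1 = 1/(1/9 - 1/5.5) = -14.143 cm.
m_1 = -(-14.143)/5.5 = 2.5714.
With d_i1 < 0 the first image is virtual and lies on the object side; the object distance for lens 2 is d_o2 = 24.5 - (-14.143) = 38.643 cm.
Second lens: d_i2 = 1/(1/4.5 - 1/(38.643)) = 5.093 cm.
m_2 = -(5.093)/(38.643) = -0.1318.
Overall magnification: m = m_1 m_2 = -0.3389.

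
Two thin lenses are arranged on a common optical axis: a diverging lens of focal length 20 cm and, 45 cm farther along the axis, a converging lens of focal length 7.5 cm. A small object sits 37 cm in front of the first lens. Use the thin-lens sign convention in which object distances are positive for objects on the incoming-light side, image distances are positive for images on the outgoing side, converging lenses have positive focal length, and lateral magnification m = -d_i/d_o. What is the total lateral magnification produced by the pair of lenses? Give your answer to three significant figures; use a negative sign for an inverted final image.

-0.0521

Applying the thin-lens equation to the first lens, 1/(-20) = 1/37 + 1/d_i1, which gives d_i1 = -12.982 cm.
Its lateral magnification is m_1 = -d_i1/d_o1 = -(-12.982)/37 = 0.3509.
With d_i1 < 0 the first image is virtual and lies on the object side; the object distance for lens 2 is d_o2 = 45 - (-12.982) = 57.982 cm.
Applying the thin-lens equation again with f_2 = 7.5 cm and d_o2 = 57.982 cm gives d_i2 = 8.614 cm.
m_2 = -(8.614)/(57.982) = -0.1486.
The system's lateral magnification is m_1 m_2 = (0.3509)(-0.1486) = -0.0521.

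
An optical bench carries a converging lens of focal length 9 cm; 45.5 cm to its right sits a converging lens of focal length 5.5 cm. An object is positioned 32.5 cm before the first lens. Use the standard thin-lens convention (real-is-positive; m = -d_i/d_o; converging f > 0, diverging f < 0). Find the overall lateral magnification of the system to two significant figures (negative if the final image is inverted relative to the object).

Lens 1: 1/d_i1 = 1/f_1 - 1/d_o1 = 1/9 - 1/32.5 = 0.08034 cm^-1, so d_i1 = 12.447 cm.
m_1 = -(12.447)/32.5 = -0.3830.
The intermediate image is 12.447 cm to the right of lens 1, so d_o2 = L - d_i1 = 45.5 - 12.447 = 33.053 cm.
Lens 2: 1/d_i2 = 1/f_2 - 1/d_o2 = 1/5.5 - 1/(33.053) = 0.15156 cm^-1, so d_i2 = 6.598 cm.
m_2 = -(6.598)/(33.053) = -0.1996.
The system's lateral magnification is m_1 m_2 = (-0.3830)(-0.1996) = 0.0764.

0.076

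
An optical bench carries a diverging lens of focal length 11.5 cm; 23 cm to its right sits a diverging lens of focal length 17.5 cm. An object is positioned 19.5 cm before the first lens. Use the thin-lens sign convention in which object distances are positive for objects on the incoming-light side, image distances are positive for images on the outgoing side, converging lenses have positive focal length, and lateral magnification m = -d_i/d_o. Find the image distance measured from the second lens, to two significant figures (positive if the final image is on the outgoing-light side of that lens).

Lens 1: 1/d_i1 = 1/f_1 - 1/d_o1 = 1/(-11.5) - 1/19.5 = -0.13824 cm^-1, so d_i1 = -7.234 cm.
With d_i1 < 0 the first image is virtual and lies on the object side; the object distance for lens 2 is d_o2 = 23 - (-7.234) = 30.234 cm.
Lens 2: 1/d_i2 = 1/f_2 - 1/d_o2 = 1/(-17.5) - 1/(30.234) = -0.09022 cm^-1, so d_i2 = -11.084 cm.

-11 cm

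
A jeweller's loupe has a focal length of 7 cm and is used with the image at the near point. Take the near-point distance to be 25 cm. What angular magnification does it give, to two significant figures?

4.6

M = 1 + D/f = 1 + 25/7 = 4.571.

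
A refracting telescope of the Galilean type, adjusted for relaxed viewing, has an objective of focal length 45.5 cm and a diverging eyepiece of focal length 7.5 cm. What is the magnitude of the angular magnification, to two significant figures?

|M| = f_obj/|f_eye| = 45.5/7.5 = 6.067.

6.1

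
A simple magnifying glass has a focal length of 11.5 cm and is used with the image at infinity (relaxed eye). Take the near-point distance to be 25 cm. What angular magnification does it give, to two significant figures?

2.2

M = D/f = 25/11.5 = 2.174.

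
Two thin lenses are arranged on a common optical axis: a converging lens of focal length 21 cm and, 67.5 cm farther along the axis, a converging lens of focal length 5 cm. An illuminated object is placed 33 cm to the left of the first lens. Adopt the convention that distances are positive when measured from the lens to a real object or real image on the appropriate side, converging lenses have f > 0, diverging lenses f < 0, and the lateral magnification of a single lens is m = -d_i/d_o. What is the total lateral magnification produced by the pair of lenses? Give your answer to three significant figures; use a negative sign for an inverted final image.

1.84

First lens: d_i1 = 1/(1/21 - 1/33) = 57.750 cm.
m_1 = -(57.750)/33 = -1.7500.
The intermediate image is 57.750 cm to the right of lens 1, so d_o2 = L - d_i1 = 67.5 - 57.750 = 9.750 cm.
Second lens: d_i2 = 1/(1/5 - 1/(9.750)) = 10.263 cm.
m_2 = -(10.263)/(9.750) = -1.0526.
Total m = m_1 x m_2 = (-1.7500)(-1.0526) = 1.8421.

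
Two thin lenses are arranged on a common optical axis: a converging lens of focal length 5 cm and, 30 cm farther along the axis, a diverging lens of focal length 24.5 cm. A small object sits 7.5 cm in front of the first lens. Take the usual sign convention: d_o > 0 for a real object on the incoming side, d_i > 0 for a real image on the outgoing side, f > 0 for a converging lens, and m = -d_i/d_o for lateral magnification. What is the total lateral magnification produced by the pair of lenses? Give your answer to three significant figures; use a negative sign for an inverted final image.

Applying the thin-lens equation to the first lens, 1/5 = 1/7.5 + 1/d_i1, which gives d_i1 = 15.000 cm.
Its lateral magnification is m_1 = -d_i1/d_o1 = -(15.000)/7.5 = -2.0000.
Object distance for lens 2: d_o2 = 30 - 15.000 = 15.000 cm.
Applying the thin-lens equation again with f_2 = -24.5 cm and d_o2 = 15.000 cm gives d_i2 = -9.304 cm.
m_2 = -(-9.304)/(15.000) = 0.6203.
Total m = m_1 x m_2 = (-2.0000)(0.6203) = -1.2405.

-1.24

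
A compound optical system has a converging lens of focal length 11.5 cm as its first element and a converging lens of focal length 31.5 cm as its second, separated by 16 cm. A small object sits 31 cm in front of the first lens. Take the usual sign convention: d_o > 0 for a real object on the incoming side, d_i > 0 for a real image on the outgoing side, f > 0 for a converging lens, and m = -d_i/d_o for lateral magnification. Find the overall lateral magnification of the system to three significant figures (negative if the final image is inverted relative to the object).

Applying the thin-lens equation to the first lens, 1/11.5 = 1/31 + 1/d_i1, which gives d_i1 = 18.282 cm.
Its lateral magnification is m_1 = -d_i1/d_o1 = -(18.282)/31 = -0.5897.
This image would form 18.282 cm past lens 1, i.e. 2.282 cm beyond lens 2, so it is a virtual object for lens 2: d_o2 = 16 - 18.282 = -2.282 cm.
Applying the thin-lens equation again with f_2 = 31.5 cm and d_o2 = -2.282 cm gives d_i2 = 2.128 cm.
m_2 = -(2.128)/(-2.282) = 0.9324.
Total m = m_1 x m_2 = (-0.5897)(0.9324) = -0.5499.

-0.550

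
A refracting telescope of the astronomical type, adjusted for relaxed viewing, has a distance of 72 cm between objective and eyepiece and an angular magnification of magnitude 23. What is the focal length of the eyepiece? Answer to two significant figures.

In normal adjustment the tube length equals f_obj + f_eye and |M| = f_obj/f_eye.
So f_obj = 23 f_eye and 23 f_eye + f_eye = 72 cm, giving f_eye = 72/24 = 3.000 cm and f_obj = 69.000 cm.

3.0 cm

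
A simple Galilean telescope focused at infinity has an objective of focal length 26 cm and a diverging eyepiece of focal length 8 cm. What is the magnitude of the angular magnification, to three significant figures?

3.25

|M| = f_obj/|f_eye| = 26/8 = 3.250.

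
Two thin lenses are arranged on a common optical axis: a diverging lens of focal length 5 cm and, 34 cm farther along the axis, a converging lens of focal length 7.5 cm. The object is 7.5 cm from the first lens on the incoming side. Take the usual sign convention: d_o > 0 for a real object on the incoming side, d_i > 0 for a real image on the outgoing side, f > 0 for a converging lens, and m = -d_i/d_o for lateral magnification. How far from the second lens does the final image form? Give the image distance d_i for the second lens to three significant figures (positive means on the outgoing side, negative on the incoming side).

9.41 cm

Applying the thin-lens equation to the first lens, 1/(-5) = 1/7.5 + 1/d_i1, which gives d_i1 = -3.000 cm.
With d_i1 < 0 the first image is virtual and lies on the object side; the object distance for lens 2 is d_o2 = 34 - (-3.000) = 37.000 cm.
Applying the thin-lens equation again with f_2 = 7.5 cm and d_o2 = 37.000 cm gives d_i2 = 9.407 cm.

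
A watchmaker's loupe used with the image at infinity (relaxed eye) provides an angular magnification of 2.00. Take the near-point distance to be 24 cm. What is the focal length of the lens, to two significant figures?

12 cm

For the image at infinity, M = D/f.
f = D/M = 24/2.0 = 12.000 cm.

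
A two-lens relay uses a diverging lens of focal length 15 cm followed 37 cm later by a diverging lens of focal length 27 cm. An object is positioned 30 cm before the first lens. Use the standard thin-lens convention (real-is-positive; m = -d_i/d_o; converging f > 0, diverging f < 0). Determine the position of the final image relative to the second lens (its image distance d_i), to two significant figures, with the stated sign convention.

Applying the thin-lens equation to the first lens, 1/(-15) = 1/30 + 1/d_i1, which gives d_i1 = -10.000 cm.
The intermediate image is virtual, 10.000 cm to the left of lens 1, so d_o2 = L - d_i1 = 37 - (-10.000) = 47.000 cm.
Applying the thin-lens equation again with f_2 = -27 cm and d_o2 = 47.000 cm gives d_i2 = -17.149 cm.

-17 cm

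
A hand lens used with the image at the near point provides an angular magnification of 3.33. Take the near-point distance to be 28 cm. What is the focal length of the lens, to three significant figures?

For the image at the near point, M = 1 + D/f.
f = D/(M - 1) = 28/(3.33 - 1) = 12.017 cm.

12.0 cm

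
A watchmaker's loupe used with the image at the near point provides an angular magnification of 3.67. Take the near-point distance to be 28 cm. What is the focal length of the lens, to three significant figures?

For the image at the near point, M = 1 + D/f.
f = D/(M - 1) = 28/(3.67 - 1) = 10.487 cm.

10.5 cm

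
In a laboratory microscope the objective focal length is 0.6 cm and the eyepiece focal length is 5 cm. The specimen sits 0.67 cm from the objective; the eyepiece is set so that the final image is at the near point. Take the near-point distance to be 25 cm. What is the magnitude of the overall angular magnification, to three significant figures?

51.4

Objective: 1/d_i = 1/f_obj - 1/d_o = 1/0.6 - 1/0.67 = 0.17413 cm^-1, so d_i = 5.743 cm.
m_obj = -d_i/d_o = -5.743/0.67 = -8.571.
Eyepiece angular magnification (image at near point): M_eye = 1 + D/f_e = 1 + 25/5 = 6.000.
Overall M = m_obj x M_eye = (-8.571)(6.000) = -51.43.
|M| = 51.43.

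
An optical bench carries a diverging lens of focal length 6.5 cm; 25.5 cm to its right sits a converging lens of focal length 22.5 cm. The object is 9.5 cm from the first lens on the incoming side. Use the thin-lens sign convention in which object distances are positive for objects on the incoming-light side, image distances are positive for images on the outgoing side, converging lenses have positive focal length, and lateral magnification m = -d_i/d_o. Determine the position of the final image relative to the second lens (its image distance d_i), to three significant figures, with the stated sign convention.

96.3 cm

Applying the thin-lens equation to the first lens, 1/(-6.5) = 1/9.5 + 1/d_i1, which gives d_i1 = -3.859 cm.
With d_i1 < 0 the first image is virtual and lies on the object side; the object distance for lens 2 is d_o2 = 25.5 - (-3.859) = 29.359 cm.
Applying the thin-lens equation again with f_2 = 22.5 cm and d_o2 = 29.359 cm gives d_i2 = 96.304 cm.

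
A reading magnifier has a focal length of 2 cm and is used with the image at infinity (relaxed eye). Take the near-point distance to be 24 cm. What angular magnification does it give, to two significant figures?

12

M = D/f = 24/2 = 12.000.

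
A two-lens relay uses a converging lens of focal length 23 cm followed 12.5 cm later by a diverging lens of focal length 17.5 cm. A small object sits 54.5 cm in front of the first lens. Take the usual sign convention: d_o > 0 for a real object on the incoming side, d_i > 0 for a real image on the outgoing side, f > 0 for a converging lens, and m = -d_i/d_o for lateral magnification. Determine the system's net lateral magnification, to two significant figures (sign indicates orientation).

1.3

Applying the thin-lens equation to the first lens, 1/23 = 1/54.5 + 1/d_i1, which gives d_i1 = 39.794 cm.
Its lateral magnification is m_1 = -d_i1/d_o1 = -(39.794)/54.5 = -0.7302.
This image would form 39.794 cm past lens 1, i.e. 27.294 cm beyond lens 2, so it is a virtual object for lens 2: d_o2 = 12.5 - 39.794 = -27.294 cm.
Applying the thin-lens equation again with f_2 = -17.5 cm and d_o2 = -27.294 cm gives d_i2 = -48.770 cm.
m_2 = -(-48.770)/(-27.294) = -1.7869.
Total m = m_1 x m_2 = (-0.7302)(-1.7869) = 1.3047.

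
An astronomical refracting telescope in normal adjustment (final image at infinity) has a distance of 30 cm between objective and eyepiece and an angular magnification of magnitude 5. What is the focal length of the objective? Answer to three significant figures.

25.0 cm

In normal adjustment the tube length equals f_obj + f_eye and |M| = f_obj/f_eye.
So f_obj = 5 f_eye and 5 f_eye + f_eye = 30 cm, giving f_eye = 30/6 = 5.000 cm and f_obj = 25.000 cm.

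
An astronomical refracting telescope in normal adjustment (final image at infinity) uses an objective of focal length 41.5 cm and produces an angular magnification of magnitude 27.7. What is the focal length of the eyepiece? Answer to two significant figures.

1.5 cm

|M| = f_obj/f_eye, so f_eye = f_obj/|M| = 41.5/27.7 = 1.498 cm.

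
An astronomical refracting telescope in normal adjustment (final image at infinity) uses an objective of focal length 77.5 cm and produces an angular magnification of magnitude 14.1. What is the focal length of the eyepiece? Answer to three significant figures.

|M| = f_obj/f_eye, so f_eye = f_obj/|M| = 77.5/14.1 = 5.496 cm.

5.50 cm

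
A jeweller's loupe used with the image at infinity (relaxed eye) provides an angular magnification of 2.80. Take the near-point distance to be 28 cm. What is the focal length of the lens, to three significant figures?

For the image at infinity, M = D/f.
f = D/M = 28/2.8 = 10.000 cm.

10.0 cm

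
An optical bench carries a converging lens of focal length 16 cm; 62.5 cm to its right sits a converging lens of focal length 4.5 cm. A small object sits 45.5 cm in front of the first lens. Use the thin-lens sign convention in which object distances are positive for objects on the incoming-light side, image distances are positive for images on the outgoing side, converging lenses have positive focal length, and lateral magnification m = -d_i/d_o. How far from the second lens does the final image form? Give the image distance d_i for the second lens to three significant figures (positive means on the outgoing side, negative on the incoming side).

Lens 1: 1/d_i1 = 1/f_1 - 1/d_o1 = 1/16 - 1/45.5 = 0.04052 cm^-1, so d_i1 = 24.678 cm.
That image sits 37.822 cm in front of the second lens, so d_o2 = 37.822 cm.
Lens 2: 1/d_i2 = 1/f_2 - 1/d_o2 = 1/4.5 - 1/(37.822) = 0.19578 cm^-1, so d_i2 = 5.108 cm.

5.11 cm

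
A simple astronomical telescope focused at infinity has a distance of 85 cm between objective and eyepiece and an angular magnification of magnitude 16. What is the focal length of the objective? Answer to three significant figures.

In normal adjustment the tube length equals f_obj + f_eye and |M| = f_obj/f_eye.
So f_obj = 16 f_eye and 16 f_eye + f_eye = 85 cm, giving f_eye = 85/17 = 5.000 cm and f_obj = 80.000 cm.

80.0 cm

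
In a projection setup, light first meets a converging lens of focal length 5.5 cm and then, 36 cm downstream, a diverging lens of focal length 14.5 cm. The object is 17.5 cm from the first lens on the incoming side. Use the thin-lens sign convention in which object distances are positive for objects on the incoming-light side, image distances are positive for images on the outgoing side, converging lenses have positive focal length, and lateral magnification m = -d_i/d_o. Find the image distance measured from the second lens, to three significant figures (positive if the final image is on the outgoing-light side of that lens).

-9.55 cm

Applying the thin-lens equation to the first lens, 1/5.5 = 1/17.5 + 1/d_i1, which gives d_i1 = 8.021 cm.
The intermediate image is 8.021 cm to the right of lens 1, so d_o2 = L - d_i1 = 36 - 8.021 = 27.979 cm.
Applying the thin-lens equation again with f_2 = -14.5 cm and d_o2 = 27.979 cm gives d_i2 = -9.551 cm.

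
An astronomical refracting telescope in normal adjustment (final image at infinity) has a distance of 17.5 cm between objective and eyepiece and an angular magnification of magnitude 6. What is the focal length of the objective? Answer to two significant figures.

In normal adjustment the tube length equals f_obj + f_eye and |M| = f_obj/f_eye.
So f_obj = 6 f_eye and 6 f_eye + f_eye = 17.5 cm, giving f_eye = 17.5/7 = 2.500 cm and f_obj = 15.000 cm.

15 cm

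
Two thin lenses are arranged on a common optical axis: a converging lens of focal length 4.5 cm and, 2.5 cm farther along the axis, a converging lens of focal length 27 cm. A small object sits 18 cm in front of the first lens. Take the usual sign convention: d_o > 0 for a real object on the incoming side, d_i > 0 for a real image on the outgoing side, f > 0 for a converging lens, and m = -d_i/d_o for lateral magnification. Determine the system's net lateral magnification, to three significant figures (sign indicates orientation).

Applying the thin-lens equation to the first lens, 1/4.5 = 1/18 + 1/d_i1, which gives d_i1 = 6.000 cm.
Its lateral magnification is m_1 = -d_i1/d_o1 = -(6.000)/18 = -0.3333.
Since 6.000 cm > 2.5 cm, the first image lies past the second lens and serves as a virtual object: d_o2 = L - d_i1 = -3.500 cm.
Applying the thin-lens equation again with f_2 = 27 cm and d_o2 = -3.500 cm gives d_i2 = 3.098 cm.
m_2 = -(3.098)/(-3.500) = 0.8852.
Total m = m_1 x m_2 = (-0.3333)(0.8852) = -0.2951.

-0.295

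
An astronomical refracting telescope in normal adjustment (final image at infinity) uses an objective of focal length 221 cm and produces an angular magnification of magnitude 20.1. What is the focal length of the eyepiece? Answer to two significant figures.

|M| = f_obj/f_eye, so f_eye = f_obj/|M| = 221/20.1 = 10.995 cm.

11 cm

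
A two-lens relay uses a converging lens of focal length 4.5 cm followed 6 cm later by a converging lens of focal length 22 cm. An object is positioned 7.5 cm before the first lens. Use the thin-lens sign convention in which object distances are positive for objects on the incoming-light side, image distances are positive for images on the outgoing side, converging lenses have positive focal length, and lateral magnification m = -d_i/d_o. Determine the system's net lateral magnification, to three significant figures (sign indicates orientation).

First lens: d_i1 = 1/(1/4.5 - 1/7.5) = 11.250 cm.
m_1 = -(11.250)/7.5 = -1.5000.
Since 11.250 cm > 6 cm, the first image lies past the second lens and serves as a virtual object: d_o2 = L - d_i1 = -5.250 cm.
Second lens: d_i2 = 1/(1/22 - 1/(-5.250)) = 4.239 cm.
m_2 = -(4.239)/(-5.250) = 0.8073.
The system's lateral magnification is m_1 m_2 = (-1.5000)(0.8073) = -1.2110.

-1.21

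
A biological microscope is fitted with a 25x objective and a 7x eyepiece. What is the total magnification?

175

The overall magnification of a compound microscope is the product of the objective and eyepiece magnifications:
M = M_obj x M_eye = 25 x 7 = 175.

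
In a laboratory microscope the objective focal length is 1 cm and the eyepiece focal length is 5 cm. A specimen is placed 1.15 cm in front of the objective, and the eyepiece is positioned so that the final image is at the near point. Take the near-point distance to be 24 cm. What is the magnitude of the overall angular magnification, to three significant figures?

38.7

Objective: 1/d_i = 1/f_obj - 1/d_o = 1/1 - 1/1.15 = 0.13043 cm^-1, so d_i = 7.667 cm.
m_obj = -d_i/d_o = -7.667/1.15 = -6.667.
Eyepiece angular magnification (image at near point): M_eye = 1 + D/f_e = 1 + 24/5 = 5.800.
Overall M = m_obj x M_eye = (-6.667)(5.800) = -38.67.
|M| = 38.67.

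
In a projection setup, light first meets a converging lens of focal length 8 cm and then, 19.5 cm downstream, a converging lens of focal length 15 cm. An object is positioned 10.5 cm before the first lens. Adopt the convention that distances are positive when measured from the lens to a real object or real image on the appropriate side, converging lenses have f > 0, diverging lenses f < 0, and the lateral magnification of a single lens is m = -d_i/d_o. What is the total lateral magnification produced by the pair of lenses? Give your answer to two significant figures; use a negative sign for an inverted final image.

-1.6

Lens 1: 1/d_i1 = 1/f_1 - 1/d_o1 = 1/8 - 1/10.5 = 0.02976 cm^-1, so d_i1 = 33.600 cm.
m_1 = -(33.600)/10.5 = -3.2000.
This image would form 33.600 cm past lens 1, i.e. 14.100 cm beyond lens 2, so it is a virtual object for lens 2: d_o2 = 19.5 - 33.600 = -14.100 cm.
Lens 2: 1/d_i2 = 1/f_2 - 1/d_o2 = 1/15 - 1/(-14.100) = 0.13759 cm^-1, so d_i2 = 7.268 cm.
m_2 = -(7.268)/(-14.100) = 0.5155.
Total m = m_1 x m_2 = (-3.2000)(0.5155) = -1.6495.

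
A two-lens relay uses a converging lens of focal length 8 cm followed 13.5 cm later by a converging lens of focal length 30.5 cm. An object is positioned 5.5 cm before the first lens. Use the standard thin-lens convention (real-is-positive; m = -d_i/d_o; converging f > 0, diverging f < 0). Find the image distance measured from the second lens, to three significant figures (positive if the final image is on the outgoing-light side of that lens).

First lens: d_i1 = 1/(1/8 - 1/5.5) = -17.600 cm.
The intermediate image is virtual, 17.600 cm to the left of lens 1, so d_o2 = L - d_i1 = 13.5 - (-17.600) = 31.100 cm.
Second lens: d_i2 = 1/(1/30.5 - 1/(31.100)) = 1580.917 cm.

1580 cm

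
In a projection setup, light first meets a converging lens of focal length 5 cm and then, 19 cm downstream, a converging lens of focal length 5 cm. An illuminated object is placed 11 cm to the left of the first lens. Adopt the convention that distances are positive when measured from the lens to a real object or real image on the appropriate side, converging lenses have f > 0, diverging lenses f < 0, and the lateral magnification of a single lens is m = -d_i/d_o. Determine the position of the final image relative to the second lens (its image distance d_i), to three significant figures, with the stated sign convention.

10.2 cm

Lens 1: 1/d_i1 = 1/f_1 - 1/d_o1 = 1/5 - 1/11 = 0.10909 cm^-1, so d_i1 = 9.167 cm.
The intermediate image is 9.167 cm to the right of lens 1, so d_o2 = L - d_i1 = 19 - 9.167 = 9.833 cm.
Lens 2: 1/d_i2 = 1/f_2 - 1/d_o2 = 1/5 - 1/(9.833) = 0.09831 cm^-1, so d_i2 = 10.172 cm.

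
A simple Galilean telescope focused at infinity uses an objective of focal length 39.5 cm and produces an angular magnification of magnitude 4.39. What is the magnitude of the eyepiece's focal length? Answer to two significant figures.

9.0 cm

|M| = f_obj/|f_eye|, so |f_eye| = f_obj/|M| = 39.5/4.39 = 8.998 cm.
(The eyepiece is diverging, so its signed focal length is -8.998 cm.)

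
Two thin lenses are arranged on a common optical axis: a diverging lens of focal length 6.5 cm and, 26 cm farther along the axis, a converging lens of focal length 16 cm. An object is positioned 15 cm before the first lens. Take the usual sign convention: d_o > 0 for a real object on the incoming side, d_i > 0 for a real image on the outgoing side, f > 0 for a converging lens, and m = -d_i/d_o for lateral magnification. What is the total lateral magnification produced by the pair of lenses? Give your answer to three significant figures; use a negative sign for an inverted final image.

-0.333

First lens: d_i1 = 1/(1/(-6.5) - 1/15) = -4.535 cm.
m_1 = -(-4.535)/15 = 0.3023.
The intermediate image is virtual, 4.535 cm to the left of lens 1, so d_o2 = L - d_i1 = 26 - (-4.535) = 30.535 cm.
Second lens: d_i2 = 1/(1/16 - 1/(30.535)) = 33.613 cm.
m_2 = -(33.613)/(30.535) = -1.1008.
The system's lateral magnification is m_1 m_2 = (0.3023)(-1.1008) = -0.3328.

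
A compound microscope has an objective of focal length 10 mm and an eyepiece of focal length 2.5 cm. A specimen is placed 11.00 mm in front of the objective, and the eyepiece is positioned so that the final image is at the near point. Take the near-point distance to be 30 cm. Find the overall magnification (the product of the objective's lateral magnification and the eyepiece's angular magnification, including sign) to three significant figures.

-130

Convert to cm: f_obj = 10 mm = 1 cm; d_o = 11.00 mm = 1.10 cm.
Objective: 1/d_i = 1/f_obj - 1/d_o = 1/1 - 1/1.10 = 0.09091 cm^-1, so d_i = 11.000 cm.
m_obj = -d_i/d_o = -11.000/1.10 = -10.000.
Eyepiece angular magnification (image at near point): M_eye = 1 + D/f_e = 1 + 30/2.5 = 13.000.
Overall M = m_obj x M_eye = (-10.000)(13.000) = -130.00.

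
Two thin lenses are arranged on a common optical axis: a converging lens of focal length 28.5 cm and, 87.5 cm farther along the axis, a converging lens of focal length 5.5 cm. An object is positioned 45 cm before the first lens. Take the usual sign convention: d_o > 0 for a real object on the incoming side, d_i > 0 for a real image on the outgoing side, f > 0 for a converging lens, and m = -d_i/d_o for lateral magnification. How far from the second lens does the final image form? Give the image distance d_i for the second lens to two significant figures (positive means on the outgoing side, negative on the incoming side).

13 cm

Applying the thin-lens equation to the first lens, 1/28.5 = 1/45 + 1/d_i1, which gives d_i1 = 77.727 cm.
Object distance for lens 2: d_o2 = 87.5 - 77.727 = 9.773 cm.
Applying the thin-lens equation again with f_2 = 5.5 cm and d_o2 = 9.773 cm gives d_i2 = 12.580 cm.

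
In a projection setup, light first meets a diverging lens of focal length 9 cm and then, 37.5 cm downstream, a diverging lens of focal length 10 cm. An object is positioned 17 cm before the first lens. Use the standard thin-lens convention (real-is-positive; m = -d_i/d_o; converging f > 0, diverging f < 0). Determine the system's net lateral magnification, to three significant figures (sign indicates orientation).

Applying the thin-lens equation to the first lens, 1/(-9) = 1/17 + 1/d_i1, which gives d_i1 = -5.885 cm.
Its lateral magnification is m_1 = -d_i1/d_o1 = -(-5.885)/17 = 0.3462.
The intermediate image is virtual, 5.885 cm to the left of lens 1, so d_o2 = L - d_i1 = 37.5 - (-5.885) = 43.385 cm.
Applying the thin-lens equation again with f_2 = -10 cm and d_o2 = 43.385 cm gives d_i2 = -8.127 cm.
m_2 = -(-8.127)/(43.385) = 0.1873.
Total m = m_1 x m_2 = (0.3462)(0.1873) = 0.0648.

0.0648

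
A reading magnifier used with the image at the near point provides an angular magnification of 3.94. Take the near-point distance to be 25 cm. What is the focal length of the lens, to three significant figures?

8.50 cm

For the image at the near point, M = 1 + D/f.
f = D/(M - 1) = 25/(3.94 - 1) = 8.503 cm.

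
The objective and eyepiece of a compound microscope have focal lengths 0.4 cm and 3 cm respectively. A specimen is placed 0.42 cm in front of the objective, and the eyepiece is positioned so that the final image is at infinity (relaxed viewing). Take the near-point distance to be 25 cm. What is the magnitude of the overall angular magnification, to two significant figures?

170

Objective: 1/d_i = 1/f_obj - 1/d_o = 1/0.4 - 1/0.42 = 0.11905 cm^-1, so d_i = 8.400 cm.
m_obj = -d_i/d_o = -8.400/0.42 = -20.000.
Eyepiece angular magnification (image at infinity): M_eye = D/f_e = 25/3 = 8.333.
Overall M = m_obj x M_eye = (-20.000)(8.333) = -166.67.
|M| = 166.67.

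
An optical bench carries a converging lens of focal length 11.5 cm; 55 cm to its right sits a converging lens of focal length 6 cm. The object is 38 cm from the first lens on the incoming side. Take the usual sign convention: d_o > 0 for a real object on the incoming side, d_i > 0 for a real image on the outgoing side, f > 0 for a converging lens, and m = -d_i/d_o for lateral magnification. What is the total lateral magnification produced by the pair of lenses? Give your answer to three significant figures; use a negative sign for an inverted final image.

0.0801

Lens 1: 1/d_i1 = 1/f_1 - 1/d_o1 = 1/11.5 - 1/38 = 0.06064 cm^-1, so d_i1 = 16.491 cm.
m_1 = -(16.491)/38 = -0.4340.
Object distance for lens 2: d_o2 = 55 - 16.491 = 38.509 cm.
Lens 2: 1/d_i2 = 1/f_2 - 1/d_o2 = 1/6 - 1/(38.509) = 0.14070 cm^-1, so d_i2 = 7.107 cm.
m_2 = -(7.107)/(38.509) = -0.1846.
Total m = m_1 x m_2 = (-0.4340)(-0.1846) = 0.0801.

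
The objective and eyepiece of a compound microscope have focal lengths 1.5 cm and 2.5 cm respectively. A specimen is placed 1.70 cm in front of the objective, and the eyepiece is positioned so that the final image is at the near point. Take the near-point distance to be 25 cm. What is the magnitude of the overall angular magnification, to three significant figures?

82.5

Objective: 1/d_i = 1/f_obj - 1/d_o = 1/1.5 - 1/1.70 = 0.07843 cm^-1, so d_i = 12.750 cm.
m_obj = -d_i/d_o = -12.750/1.70 = -7.500.
Eyepiece angular magnification (image at near point): M_eye = 1 + D/f_e = 1 + 25/2.5 = 11.000.
Overall M = m_obj x M_eye = (-7.500)(11.000) = -82.50.
|M| = 82.50.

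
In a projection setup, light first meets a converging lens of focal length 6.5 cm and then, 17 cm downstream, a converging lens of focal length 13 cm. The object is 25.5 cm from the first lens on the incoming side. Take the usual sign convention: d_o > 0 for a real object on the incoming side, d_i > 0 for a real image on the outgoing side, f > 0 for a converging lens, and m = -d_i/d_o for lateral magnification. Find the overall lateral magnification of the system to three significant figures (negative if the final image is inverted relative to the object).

-0.942

Lens 1: 1/d_i1 = 1/f_1 - 1/d_o1 = 1/6.5 - 1/25.5 = 0.11463 cm^-1, so d_i1 = 8.724 cm.
m_1 = -(8.724)/25.5 = -0.3421.
Object distance for lens 2: d_o2 = 17 - 8.724 = 8.276 cm.
Lens 2: 1/d_i2 = 1/f_2 - 1/d_o2 = 1/13 - 1/(8.276) = -0.04390 cm^-1, so d_i2 = -22.777 cm.
m_2 = -(-22.777)/(8.276) = 2.7521.
Overall magnification: m = m_1 m_2 = -0.9415.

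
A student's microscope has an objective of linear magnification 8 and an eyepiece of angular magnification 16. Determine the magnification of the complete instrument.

128

The overall magnification of a compound microscope is the product of the objective and eyepiece magnifications:
M = M_obj x M_eye = 8 x 16 = 128.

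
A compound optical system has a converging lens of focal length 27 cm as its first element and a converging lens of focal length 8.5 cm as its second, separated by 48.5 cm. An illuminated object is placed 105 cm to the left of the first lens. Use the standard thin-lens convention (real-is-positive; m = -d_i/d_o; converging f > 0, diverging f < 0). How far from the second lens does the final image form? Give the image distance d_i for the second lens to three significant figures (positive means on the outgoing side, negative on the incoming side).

28.3 cm

Lens 1: 1/d_i1 = 1/f_1 - 1/d_o1 = 1/27 - 1/105 = 0.02751 cm^-1, so d_i1 = 36.346 cm.
That image sits 12.154 cm in front of the second lens, so d_o2 = 12.154 cm.
Lens 2: 1/d_i2 = 1/f_2 - 1/d_o2 = 1/8.5 - 1/(12.154) = 0.03537 cm^-1, so d_i2 = 28.274 cm.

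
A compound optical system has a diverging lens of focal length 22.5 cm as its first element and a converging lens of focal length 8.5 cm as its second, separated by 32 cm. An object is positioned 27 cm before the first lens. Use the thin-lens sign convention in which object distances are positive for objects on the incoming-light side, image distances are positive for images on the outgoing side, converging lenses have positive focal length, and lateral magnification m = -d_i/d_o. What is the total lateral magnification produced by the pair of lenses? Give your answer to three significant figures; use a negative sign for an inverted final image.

-0.108

Applying the thin-lens equation to the first lens, 1/(-22.5) = 1/27 + 1/d_i1, which gives d_i1 = -12.273 cm.
Its lateral magnification is m_1 = -d_i1/d_o1 = -(-12.273)/27 = 0.4545.
With d_i1 < 0 the first image is virtual and lies on the object side; the object distance for lens 2 is d_o2 = 32 - (-12.273) = 44.273 cm.
Applying the thin-lens equation again with f_2 = 8.5 cm and d_o2 = 44.273 cm gives d_i2 = 10.520 cm.
m_2 = -(10.520)/(44.273) = -0.2376.
The system's lateral magnification is m_1 m_2 = (0.4545)(-0.2376) = -0.1080.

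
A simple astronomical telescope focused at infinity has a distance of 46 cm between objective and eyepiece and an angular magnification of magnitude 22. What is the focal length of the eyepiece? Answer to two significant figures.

In normal adjustment the tube length equals f_obj + f_eye and |M| = f_obj/f_eye.
So f_obj = 22 f_eye and 22 f_eye + f_eye = 46 cm, giving f_eye = 46/23 = 2.000 cm and f_obj = 44.000 cm.

2.0 cm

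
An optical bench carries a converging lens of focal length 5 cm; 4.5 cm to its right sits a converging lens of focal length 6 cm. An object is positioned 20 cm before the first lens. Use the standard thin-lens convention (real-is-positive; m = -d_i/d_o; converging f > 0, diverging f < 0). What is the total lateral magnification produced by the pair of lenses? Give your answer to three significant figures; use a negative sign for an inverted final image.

Applying the thin-lens equation to the first lens, 1/5 = 1/20 + 1/d_i1, which gives d_i1 = 6.667 cm.
Its lateral magnification is m_1 = -d_i1/d_o1 = -(6.667)/20 = -0.3333.
This image would form 6.667 cm past lens 1, i.e. 2.167 cm beyond lens 2, so it is a virtual object for lens 2: d_o2 = 4.5 - 6.667 = -2.167 cm.
Applying the thin-lens equation again with f_2 = 6 cm and d_o2 = -2.167 cm gives d_i2 = 1.592 cm.
m_2 = -(1.592)/(-2.167) = 0.7347.
Overall magnification: m = m_1 m_2 = -0.2449.

-0.245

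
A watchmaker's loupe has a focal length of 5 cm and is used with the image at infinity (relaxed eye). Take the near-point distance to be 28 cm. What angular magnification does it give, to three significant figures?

M = D/f = 28/5 = 5.600.

5.60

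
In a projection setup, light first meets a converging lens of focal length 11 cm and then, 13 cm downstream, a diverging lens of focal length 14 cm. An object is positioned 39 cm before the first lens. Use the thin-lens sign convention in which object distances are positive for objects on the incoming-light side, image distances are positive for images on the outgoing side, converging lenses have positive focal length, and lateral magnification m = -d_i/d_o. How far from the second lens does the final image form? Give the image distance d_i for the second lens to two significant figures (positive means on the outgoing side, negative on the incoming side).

Applying the thin-lens equation to the first lens, 1/11 = 1/39 + 1/d_i1, which gives d_i1 = 15.321 cm.
Since 15.321 cm > 13 cm, the first image lies past the second lens and serves as a virtual object: d_o2 = L - d_i1 = -2.321 cm.
Applying the thin-lens equation again with f_2 = -14 cm and d_o2 = -2.321 cm gives d_i2 = 2.783 cm.

2.8 cm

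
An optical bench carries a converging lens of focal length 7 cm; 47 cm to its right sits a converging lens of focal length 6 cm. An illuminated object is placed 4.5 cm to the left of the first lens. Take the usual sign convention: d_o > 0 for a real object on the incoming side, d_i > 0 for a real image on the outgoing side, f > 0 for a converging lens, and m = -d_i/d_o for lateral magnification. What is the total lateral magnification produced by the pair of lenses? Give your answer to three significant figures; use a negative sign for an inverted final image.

-0.313

First lens: d_i1 = 1/(1/7 - 1/4.5) = -12.600 cm.
m_1 = -(-12.600)/4.5 = 2.8000.
The intermediate image is virtual, 12.600 cm to the left of lens 1, so d_o2 = L - d_i1 = 47 - (-12.600) = 59.600 cm.
Second lens: d_i2 = 1/(1/6 - 1/(59.600)) = 6.672 cm.
m_2 = -(6.672)/(59.600) = -0.1119.
Total m = m_1 x m_2 = (2.8000)(-0.1119) = -0.3134.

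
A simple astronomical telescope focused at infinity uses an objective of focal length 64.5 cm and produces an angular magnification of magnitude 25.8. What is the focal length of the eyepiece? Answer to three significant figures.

|M| = f_obj/f_eye, so f_eye = f_obj/|M| = 64.5/25.8 = 2.500 cm.

2.50 cm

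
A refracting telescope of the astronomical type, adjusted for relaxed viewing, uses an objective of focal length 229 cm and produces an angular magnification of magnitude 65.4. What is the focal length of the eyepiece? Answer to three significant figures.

3.50 cm

|M| = f_obj/f_eye, so f_eye = f_obj/|M| = 229/65.4 = 3.502 cm.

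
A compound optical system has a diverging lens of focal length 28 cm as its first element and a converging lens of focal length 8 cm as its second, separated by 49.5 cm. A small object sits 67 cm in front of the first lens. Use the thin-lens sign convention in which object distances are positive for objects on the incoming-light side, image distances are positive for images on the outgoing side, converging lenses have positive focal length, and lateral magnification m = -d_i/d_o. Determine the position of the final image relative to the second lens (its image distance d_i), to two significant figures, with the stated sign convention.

9.0 cm

Lens 1: 1/d_i1 = 1/f_1 - 1/d_o1 = 1/(-28) - 1/67 = -0.05064 cm^-1, so d_i1 = -19.747 cm.
The intermediate image is virtual, 19.747 cm to the left of lens 1, so d_o2 = L - d_i1 = 49.5 - (-19.747) = 69.247 cm.
Lens 2: 1/d_i2 = 1/f_2 - 1/d_o2 = 1/8 - 1/(69.247) = 0.11056 cm^-1, so d_i2 = 9.045 cm.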